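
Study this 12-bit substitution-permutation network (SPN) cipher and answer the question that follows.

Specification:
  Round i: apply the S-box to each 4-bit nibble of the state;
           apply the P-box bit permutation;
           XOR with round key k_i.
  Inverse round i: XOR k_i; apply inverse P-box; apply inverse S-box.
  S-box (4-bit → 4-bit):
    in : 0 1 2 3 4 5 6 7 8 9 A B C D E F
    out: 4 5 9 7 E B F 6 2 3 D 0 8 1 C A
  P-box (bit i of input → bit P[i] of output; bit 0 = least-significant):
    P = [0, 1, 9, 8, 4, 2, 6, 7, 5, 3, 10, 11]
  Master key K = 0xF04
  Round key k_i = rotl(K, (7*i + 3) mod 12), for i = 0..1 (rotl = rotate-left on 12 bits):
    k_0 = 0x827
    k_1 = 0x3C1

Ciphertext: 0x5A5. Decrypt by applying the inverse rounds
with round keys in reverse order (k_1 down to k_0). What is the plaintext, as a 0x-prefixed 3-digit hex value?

s_0 = ciphertext = 0x5A5
s_1 = InvRound(s_0, k_1) = 0x170
s_2 = InvRound(s_1, k_0) = 0xC35

0xC35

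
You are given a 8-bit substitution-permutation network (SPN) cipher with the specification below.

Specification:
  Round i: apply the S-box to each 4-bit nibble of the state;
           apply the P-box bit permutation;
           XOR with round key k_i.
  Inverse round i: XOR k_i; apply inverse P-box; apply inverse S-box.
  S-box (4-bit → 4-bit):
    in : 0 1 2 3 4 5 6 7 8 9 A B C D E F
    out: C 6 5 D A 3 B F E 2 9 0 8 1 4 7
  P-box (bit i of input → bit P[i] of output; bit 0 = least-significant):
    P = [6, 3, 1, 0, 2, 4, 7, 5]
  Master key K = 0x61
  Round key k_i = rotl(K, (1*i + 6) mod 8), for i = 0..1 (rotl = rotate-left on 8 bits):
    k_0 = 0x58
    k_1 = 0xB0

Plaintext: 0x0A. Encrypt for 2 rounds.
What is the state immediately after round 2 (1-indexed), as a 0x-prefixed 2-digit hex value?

0xB8

s_0 = plaintext = 0x0A
s_1 = Round(s_0, k_0) = 0xB9
s_2 = Round(s_1, k_1) = 0xB8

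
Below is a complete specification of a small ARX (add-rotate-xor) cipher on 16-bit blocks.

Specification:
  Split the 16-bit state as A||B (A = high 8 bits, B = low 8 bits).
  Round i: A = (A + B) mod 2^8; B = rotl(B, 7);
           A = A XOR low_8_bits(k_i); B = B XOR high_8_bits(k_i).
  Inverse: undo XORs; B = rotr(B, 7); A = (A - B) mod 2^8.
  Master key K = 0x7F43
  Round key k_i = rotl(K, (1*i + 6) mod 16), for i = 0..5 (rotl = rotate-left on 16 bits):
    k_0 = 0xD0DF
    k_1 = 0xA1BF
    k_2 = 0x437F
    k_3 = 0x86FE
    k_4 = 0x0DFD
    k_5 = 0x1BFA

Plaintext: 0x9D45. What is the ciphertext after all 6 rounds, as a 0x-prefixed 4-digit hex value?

s_0 = plaintext = 0x9D45
s_1 = Round(s_0, k_0) = 0x3D72
s_2 = Round(s_1, k_1) = 0x1098
s_3 = Round(s_2, k_2) = 0xD70F
s_4 = Round(s_3, k_3) = 0x1801
s_5 = Round(s_4, k_4) = 0xE48D
s_6 = Round(s_5, k_5) = 0x8BDD

0x8BDD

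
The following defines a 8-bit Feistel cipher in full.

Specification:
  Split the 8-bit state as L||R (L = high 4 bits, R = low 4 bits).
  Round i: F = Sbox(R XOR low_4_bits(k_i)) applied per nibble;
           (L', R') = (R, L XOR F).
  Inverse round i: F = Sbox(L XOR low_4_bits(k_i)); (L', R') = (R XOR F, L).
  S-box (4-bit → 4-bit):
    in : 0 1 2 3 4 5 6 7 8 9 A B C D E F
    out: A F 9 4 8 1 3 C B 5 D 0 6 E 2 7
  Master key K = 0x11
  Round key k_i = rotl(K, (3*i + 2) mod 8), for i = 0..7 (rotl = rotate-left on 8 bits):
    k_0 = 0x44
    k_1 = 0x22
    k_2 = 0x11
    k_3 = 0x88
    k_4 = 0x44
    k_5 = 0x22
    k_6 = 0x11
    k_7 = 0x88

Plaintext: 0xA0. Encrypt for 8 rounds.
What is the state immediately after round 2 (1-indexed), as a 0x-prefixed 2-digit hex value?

0x2A

s_0 = plaintext = 0xA0
s_1 = Round(s_0, k_0) = 0x02
s_2 = Round(s_1, k_1) = 0x2A
s_3 = Round(s_2, k_2) = 0xA2
s_4 = Round(s_3, k_3) = 0x27
s_5 = Round(s_4, k_4) = 0x76
s_6 = Round(s_5, k_5) = 0x6F
s_7 = Round(s_6, k_6) = 0xF4
s_8 = Round(s_7, k_7) = 0x49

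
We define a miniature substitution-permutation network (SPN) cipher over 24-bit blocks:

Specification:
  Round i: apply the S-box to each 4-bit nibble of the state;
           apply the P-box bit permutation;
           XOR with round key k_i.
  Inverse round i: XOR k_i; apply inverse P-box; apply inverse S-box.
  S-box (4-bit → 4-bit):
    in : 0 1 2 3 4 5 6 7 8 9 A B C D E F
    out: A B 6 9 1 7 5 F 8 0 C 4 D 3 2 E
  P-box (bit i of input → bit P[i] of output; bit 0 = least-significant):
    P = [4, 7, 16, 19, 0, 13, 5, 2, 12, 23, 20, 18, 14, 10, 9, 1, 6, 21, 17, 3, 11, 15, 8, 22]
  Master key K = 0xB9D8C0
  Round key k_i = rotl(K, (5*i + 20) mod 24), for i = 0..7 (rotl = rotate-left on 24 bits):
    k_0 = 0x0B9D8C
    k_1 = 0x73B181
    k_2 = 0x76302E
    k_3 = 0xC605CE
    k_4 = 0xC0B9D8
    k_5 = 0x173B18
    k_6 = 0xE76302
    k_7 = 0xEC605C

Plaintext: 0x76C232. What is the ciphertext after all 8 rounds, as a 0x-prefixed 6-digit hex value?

s_0 = plaintext = 0x76C232
s_1 = Round(s_0, k_0) = 0xD8564B
s_2 = Round(s_1, k_1) = 0x626F88
s_3 = Round(s_2, k_2) = 0xC87B2A
s_4 = Round(s_3, k_3) = 0x9F6AE4
s_5 = Round(s_4, k_4) = 0xF6DBC0
s_6 = Round(s_5, k_5) = 0x4DFEFD
s_7 = Round(s_6, k_6) = 0x474DF4
s_8 = Round(s_7, k_7) = 0x4E1820

0x4E1820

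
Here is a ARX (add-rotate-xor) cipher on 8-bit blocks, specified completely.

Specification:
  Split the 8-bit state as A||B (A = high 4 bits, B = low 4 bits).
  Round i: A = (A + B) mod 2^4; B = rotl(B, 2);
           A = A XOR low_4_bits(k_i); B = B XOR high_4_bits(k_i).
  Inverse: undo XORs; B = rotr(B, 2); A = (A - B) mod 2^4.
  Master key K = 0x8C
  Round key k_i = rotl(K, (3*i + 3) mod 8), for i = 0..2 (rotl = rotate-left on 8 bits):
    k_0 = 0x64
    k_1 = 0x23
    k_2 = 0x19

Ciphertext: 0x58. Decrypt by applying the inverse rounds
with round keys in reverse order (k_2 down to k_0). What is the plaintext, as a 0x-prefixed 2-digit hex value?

0x3D

s_0 = ciphertext = 0x58
s_1 = InvRound(s_0, k_2) = 0x66
s_2 = InvRound(s_1, k_1) = 0x41
s_3 = InvRound(s_2, k_0) = 0x3D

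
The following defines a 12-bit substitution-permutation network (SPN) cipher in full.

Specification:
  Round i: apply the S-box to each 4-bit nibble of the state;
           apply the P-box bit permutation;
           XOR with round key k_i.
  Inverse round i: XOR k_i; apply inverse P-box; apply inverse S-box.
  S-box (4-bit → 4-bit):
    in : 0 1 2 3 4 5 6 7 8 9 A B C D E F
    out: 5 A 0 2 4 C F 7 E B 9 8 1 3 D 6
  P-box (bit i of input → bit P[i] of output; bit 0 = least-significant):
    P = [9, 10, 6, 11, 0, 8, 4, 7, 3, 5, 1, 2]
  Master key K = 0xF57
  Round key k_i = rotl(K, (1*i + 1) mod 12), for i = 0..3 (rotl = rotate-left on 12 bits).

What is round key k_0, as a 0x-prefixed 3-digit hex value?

K = 0xF57
k_0 = rotl(K, (1*0+1) mod 12) = rotl(K, 1) = 0xEAF

0xEAF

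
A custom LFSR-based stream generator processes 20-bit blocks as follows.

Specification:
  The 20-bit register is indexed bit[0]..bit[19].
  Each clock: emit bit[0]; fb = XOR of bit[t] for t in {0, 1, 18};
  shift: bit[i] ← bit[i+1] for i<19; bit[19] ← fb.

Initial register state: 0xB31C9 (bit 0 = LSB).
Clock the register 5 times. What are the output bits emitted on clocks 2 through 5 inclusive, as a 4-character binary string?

reg_0 = 0xB31C9
clock 1: out=1, reg = 0xD98E4
clock 2: out=0, reg = 0xECC72
clock 3: out=0, reg = 0x76639
clock 4: out=1, reg = 0x3B31C
clock 5: out=0, reg = 0x1D98E

0010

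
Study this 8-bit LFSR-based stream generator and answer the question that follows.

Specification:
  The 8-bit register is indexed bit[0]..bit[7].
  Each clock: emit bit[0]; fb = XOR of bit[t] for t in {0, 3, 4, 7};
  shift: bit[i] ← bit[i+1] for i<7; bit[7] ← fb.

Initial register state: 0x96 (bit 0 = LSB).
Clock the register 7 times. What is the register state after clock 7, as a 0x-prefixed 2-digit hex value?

0x89

reg_0 = 0x96
clock 1: out=0, reg = 0x4B
clock 2: out=1, reg = 0x25
clock 3: out=1, reg = 0x92
clock 4: out=0, reg = 0x49
clock 5: out=1, reg = 0x24
clock 6: out=0, reg = 0x12
clock 7: out=0, reg = 0x89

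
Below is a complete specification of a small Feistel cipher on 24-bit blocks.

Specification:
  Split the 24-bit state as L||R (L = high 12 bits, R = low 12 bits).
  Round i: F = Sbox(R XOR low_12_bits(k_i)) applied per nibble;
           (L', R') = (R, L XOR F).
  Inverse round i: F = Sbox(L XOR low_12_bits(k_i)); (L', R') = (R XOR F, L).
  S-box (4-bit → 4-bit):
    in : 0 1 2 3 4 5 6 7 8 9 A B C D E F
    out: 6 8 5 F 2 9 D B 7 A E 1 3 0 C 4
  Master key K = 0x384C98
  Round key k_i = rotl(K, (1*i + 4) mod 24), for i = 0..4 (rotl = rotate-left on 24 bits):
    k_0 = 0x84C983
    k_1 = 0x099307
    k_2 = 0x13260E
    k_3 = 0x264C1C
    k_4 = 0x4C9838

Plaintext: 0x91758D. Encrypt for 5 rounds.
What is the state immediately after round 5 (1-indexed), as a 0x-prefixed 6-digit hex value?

0xC96261

s_0 = plaintext = 0x91758D
s_1 = Round(s_0, k_0) = 0x58DA7B
s_2 = Round(s_1, k_1) = 0xA7BF3E
s_3 = Round(s_2, k_2) = 0xF3E08D
s_4 = Round(s_3, k_3) = 0x08DC96
s_5 = Round(s_4, k_4) = 0xC96261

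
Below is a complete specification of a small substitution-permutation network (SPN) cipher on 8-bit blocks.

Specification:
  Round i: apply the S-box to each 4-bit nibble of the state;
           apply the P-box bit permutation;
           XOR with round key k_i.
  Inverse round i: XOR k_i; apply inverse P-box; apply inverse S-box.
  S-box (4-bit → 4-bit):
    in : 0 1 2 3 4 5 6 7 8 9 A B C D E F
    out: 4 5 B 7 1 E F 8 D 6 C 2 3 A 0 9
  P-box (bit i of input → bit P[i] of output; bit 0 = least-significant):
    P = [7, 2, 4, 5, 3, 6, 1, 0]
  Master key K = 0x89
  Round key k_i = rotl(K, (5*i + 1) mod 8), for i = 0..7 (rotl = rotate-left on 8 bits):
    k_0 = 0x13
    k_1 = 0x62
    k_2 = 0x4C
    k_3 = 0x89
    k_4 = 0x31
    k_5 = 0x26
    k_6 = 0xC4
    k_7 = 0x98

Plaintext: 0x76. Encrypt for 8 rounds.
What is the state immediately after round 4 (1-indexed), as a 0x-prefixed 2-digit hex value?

0xD7

s_0 = plaintext = 0x76
s_1 = Round(s_0, k_0) = 0xA6
s_2 = Round(s_1, k_1) = 0xD5
s_3 = Round(s_2, k_2) = 0x39
s_4 = Round(s_3, k_3) = 0xD7
s_5 = Round(s_4, k_4) = 0x50
s_6 = Round(s_5, k_5) = 0x75
s_7 = Round(s_6, k_6) = 0xF1
s_8 = Round(s_7, k_7) = 0x01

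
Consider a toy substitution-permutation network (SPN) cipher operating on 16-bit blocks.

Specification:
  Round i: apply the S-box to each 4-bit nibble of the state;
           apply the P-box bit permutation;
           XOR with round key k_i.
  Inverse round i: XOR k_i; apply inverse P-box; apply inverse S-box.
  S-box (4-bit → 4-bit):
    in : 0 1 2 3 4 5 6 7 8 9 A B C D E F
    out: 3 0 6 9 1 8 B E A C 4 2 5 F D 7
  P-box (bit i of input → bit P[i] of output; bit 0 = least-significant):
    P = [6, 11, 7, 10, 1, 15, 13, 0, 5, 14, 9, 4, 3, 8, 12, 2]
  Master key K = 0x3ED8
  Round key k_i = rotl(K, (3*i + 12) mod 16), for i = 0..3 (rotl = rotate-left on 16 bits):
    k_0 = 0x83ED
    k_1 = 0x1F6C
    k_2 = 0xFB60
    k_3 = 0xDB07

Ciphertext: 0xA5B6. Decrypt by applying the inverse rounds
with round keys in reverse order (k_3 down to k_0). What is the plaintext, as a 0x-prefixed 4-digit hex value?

0xCC8F

s_0 = ciphertext = 0xA5B6
s_1 = InvRound(s_0, k_3) = 0xAD97
s_2 = InvRound(s_1, k_2) = 0x9D3E
s_3 = InvRound(s_2, k_1) = 0x1904
s_4 = InvRound(s_3, k_0) = 0xCC8F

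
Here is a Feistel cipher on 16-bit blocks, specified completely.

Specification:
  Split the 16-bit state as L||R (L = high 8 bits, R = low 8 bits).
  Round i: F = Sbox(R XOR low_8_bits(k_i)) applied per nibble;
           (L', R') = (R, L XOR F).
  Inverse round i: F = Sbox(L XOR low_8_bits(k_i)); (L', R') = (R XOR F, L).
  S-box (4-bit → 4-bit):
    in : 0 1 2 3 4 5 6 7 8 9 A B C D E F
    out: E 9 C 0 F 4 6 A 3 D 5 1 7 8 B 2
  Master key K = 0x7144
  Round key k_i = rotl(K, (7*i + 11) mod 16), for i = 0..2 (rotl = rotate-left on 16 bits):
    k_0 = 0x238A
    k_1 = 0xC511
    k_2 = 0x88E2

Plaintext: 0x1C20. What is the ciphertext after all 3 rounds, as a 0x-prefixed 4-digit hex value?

0x6370

s_0 = plaintext = 0x1C20
s_1 = Round(s_0, k_0) = 0x2049
s_2 = Round(s_1, k_1) = 0x4963
s_3 = Round(s_2, k_2) = 0x6370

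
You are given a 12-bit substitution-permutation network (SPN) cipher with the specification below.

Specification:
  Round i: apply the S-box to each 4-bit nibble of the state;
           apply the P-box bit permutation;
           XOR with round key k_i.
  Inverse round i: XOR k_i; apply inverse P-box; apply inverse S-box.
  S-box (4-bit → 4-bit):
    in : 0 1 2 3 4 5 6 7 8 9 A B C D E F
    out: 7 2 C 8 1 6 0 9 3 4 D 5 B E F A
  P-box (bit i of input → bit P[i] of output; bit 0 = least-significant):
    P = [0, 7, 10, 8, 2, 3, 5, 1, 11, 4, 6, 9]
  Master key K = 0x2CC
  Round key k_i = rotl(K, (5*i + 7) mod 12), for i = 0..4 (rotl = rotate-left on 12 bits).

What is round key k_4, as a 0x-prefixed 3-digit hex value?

0x661

K = 0x2CC
k_0 = rotl(K, (5*0+7) mod 12) = rotl(K, 7) = 0x616
k_1 = rotl(K, (5*1+7) mod 12) = rotl(K, 0) = 0x2CC
k_2 = rotl(K, (5*2+7) mod 12) = rotl(K, 5) = 0x985
k_3 = rotl(K, (5*3+7) mod 12) = rotl(K, 10) = 0x0B3
k_4 = rotl(K, (5*4+7) mod 12) = rotl(K, 3) = 0x661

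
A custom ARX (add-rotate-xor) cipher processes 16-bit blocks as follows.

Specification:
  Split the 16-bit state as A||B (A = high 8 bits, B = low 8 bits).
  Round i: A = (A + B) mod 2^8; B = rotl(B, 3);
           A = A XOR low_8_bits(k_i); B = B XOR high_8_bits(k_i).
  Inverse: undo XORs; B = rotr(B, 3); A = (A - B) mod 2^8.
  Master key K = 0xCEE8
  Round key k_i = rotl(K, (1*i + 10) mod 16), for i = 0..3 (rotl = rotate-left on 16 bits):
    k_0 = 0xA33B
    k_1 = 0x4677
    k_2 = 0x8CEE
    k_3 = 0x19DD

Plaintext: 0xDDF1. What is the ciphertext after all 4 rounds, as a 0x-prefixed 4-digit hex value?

0x95B4

s_0 = plaintext = 0xDDF1
s_1 = Round(s_0, k_0) = 0xF52C
s_2 = Round(s_1, k_1) = 0x5627
s_3 = Round(s_2, k_2) = 0x93B5
s_4 = Round(s_3, k_3) = 0x95B4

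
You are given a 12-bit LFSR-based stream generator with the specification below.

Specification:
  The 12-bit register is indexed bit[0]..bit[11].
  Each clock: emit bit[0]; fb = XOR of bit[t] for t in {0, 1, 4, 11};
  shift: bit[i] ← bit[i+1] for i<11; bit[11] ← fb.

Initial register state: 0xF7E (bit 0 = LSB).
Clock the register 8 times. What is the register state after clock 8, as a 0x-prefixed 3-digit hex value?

0xEDF

reg_0 = 0xF7E
clock 1: out=0, reg = 0xFBF
clock 2: out=1, reg = 0x7DF
clock 3: out=1, reg = 0xBEF
clock 4: out=1, reg = 0xDF7
clock 5: out=1, reg = 0x6FB
clock 6: out=1, reg = 0xB7D
clock 7: out=1, reg = 0xDBE
clock 8: out=0, reg = 0xEDF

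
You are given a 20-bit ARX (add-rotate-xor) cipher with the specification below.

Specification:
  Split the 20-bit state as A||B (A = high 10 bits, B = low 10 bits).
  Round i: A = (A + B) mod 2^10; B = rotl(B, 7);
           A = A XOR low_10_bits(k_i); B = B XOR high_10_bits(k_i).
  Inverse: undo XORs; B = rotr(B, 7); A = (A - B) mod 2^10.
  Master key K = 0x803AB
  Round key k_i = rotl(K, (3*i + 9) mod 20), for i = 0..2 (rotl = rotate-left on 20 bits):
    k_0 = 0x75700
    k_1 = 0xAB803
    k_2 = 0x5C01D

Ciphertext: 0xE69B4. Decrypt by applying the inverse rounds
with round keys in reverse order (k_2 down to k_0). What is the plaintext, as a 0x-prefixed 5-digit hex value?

0xA2563

s_0 = ciphertext = 0xE69B4
s_1 = InvRound(s_0, k_2) = 0x59A21
s_2 = InvRound(s_1, k_1) = 0x3B079
s_3 = InvRound(s_2, k_0) = 0xA2563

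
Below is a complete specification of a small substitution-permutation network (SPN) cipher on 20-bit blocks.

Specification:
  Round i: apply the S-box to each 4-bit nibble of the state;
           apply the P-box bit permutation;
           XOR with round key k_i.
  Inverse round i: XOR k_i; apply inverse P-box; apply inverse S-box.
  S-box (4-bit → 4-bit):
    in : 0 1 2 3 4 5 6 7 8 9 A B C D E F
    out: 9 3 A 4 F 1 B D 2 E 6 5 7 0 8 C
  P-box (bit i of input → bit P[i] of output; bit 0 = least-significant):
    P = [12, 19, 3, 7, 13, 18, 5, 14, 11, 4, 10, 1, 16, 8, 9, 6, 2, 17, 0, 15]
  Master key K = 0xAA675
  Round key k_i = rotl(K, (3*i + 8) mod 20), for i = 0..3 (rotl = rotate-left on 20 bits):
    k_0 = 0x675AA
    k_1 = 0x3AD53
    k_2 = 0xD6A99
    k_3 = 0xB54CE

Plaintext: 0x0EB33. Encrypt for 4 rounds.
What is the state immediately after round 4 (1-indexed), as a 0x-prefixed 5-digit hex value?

0x07A24

s_0 = plaintext = 0x0EB33
s_1 = Round(s_0, k_0) = 0x6F9C6
s_2 = Round(s_1, k_1) = 0xD1BA5
s_3 = Round(s_2, k_2) = 0x877B9
s_4 = Round(s_3, k_3) = 0x07A24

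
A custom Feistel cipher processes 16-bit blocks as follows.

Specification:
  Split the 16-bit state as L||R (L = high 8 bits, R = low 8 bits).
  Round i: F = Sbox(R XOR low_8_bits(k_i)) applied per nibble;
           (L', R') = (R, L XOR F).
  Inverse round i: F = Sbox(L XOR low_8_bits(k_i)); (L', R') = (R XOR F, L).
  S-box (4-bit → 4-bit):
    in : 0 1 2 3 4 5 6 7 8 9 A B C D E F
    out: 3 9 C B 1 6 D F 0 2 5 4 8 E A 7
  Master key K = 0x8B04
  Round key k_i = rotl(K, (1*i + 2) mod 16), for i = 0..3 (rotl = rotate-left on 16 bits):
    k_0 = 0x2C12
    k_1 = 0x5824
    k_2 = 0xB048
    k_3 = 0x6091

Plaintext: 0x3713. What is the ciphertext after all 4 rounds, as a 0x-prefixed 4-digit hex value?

0x2490

s_0 = plaintext = 0x3713
s_1 = Round(s_0, k_0) = 0x130E
s_2 = Round(s_1, k_1) = 0x0ED6
s_3 = Round(s_2, k_2) = 0xD624
s_4 = Round(s_3, k_3) = 0x2490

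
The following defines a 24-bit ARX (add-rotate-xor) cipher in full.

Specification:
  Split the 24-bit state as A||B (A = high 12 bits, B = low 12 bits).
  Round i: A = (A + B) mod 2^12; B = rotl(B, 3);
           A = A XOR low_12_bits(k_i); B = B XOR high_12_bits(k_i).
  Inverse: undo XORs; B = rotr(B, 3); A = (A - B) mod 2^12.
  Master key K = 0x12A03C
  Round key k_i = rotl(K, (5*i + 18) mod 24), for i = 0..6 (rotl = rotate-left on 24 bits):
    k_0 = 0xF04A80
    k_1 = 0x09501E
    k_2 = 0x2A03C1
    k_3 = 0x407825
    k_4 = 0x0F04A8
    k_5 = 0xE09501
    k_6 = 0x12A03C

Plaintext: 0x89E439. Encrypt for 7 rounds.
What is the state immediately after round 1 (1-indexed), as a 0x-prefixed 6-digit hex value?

0x657ECE

s_0 = plaintext = 0x89E439
s_1 = Round(s_0, k_0) = 0x657ECE
s_2 = Round(s_1, k_1) = 0x53B6E2
s_3 = Round(s_2, k_2) = 0xFDC5B3
s_4 = Round(s_3, k_3) = 0xDAA99D
s_5 = Round(s_4, k_4) = 0x3EFC1C
s_6 = Round(s_5, k_5) = 0x50AEEF
s_7 = Round(s_6, k_6) = 0x3C5655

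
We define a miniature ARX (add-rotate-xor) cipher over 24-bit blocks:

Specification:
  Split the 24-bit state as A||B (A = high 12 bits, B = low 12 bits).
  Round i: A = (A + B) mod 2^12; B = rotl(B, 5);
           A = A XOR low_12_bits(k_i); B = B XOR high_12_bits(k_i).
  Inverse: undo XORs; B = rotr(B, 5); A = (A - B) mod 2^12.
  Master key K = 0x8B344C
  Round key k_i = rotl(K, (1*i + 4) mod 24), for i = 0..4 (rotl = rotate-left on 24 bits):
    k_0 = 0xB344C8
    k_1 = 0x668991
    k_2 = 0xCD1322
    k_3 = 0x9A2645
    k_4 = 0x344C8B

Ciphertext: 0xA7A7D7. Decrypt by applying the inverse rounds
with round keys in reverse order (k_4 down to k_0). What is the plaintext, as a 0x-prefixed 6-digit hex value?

0x47F002

s_0 = ciphertext = 0xA7A7D7
s_1 = InvRound(s_0, k_4) = 0xD4D9A4
s_2 = InvRound(s_1, k_3) = 0x808300
s_3 = InvRound(s_2, k_2) = 0x22C8FE
s_4 = InvRound(s_3, k_1) = 0x049B74
s_5 = InvRound(s_4, k_0) = 0x47F002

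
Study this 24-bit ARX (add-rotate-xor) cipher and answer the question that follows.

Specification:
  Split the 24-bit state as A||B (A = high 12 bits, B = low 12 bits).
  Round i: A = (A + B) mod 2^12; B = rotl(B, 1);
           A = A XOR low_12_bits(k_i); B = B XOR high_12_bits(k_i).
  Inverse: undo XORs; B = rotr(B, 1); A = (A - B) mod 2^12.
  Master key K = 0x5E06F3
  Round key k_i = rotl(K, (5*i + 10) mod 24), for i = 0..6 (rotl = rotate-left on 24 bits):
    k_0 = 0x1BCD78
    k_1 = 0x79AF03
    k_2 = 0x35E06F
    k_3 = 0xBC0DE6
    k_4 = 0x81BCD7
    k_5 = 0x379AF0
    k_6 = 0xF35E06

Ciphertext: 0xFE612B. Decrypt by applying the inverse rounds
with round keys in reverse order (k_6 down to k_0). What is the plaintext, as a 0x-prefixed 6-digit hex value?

0xB705BE

s_0 = ciphertext = 0xFE612B
s_1 = InvRound(s_0, k_6) = 0xAD170F
s_2 = InvRound(s_1, k_5) = 0xDE623B
s_3 = InvRound(s_2, k_4) = 0xC21510
s_4 = InvRound(s_3, k_3) = 0xA5F768
s_5 = InvRound(s_4, k_2) = 0x81521B
s_6 = InvRound(s_5, k_1) = 0xC56AC0
s_7 = InvRound(s_6, k_0) = 0xB705BE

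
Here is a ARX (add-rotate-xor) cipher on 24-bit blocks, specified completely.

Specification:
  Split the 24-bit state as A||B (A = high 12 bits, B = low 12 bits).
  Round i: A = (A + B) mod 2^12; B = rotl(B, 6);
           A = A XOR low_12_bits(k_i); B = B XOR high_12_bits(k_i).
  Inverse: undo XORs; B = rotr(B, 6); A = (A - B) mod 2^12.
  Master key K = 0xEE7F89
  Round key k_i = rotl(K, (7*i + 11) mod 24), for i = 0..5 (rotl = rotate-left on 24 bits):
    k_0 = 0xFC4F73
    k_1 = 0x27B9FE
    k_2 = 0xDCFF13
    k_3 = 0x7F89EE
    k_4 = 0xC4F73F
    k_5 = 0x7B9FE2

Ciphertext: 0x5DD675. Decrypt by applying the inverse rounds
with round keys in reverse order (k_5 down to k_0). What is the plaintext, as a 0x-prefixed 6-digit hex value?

0xDFC576

s_0 = ciphertext = 0x5DD675
s_1 = InvRound(s_0, k_5) = 0x738307
s_2 = InvRound(s_1, k_4) = 0xDCA23D
s_3 = InvRound(s_2, k_3) = 0x2CD157
s_4 = InvRound(s_3, k_2) = 0x7AC632
s_5 = InvRound(s_4, k_1) = 0xC01251
s_6 = InvRound(s_5, k_0) = 0xDFC576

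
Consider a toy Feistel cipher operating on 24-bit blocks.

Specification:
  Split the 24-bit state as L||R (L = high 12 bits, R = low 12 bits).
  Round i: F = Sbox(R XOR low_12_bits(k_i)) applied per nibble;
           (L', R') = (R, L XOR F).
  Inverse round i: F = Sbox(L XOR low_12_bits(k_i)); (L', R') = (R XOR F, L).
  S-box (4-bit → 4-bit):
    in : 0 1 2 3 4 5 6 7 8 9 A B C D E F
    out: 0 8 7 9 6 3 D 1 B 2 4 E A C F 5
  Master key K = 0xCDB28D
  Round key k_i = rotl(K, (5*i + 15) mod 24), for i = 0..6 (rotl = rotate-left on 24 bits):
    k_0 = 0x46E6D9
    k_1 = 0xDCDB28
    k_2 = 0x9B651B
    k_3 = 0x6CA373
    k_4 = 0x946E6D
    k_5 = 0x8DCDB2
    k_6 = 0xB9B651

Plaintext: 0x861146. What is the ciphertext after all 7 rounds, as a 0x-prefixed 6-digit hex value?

s_0 = plaintext = 0x861146
s_1 = Round(s_0, k_0) = 0x146944
s_2 = Round(s_1, k_1) = 0x94469C
s_3 = Round(s_2, k_2) = 0x69C0F5
s_4 = Round(s_3, k_3) = 0x0F5F21
s_5 = Round(s_4, k_4) = 0xF2189F
s_6 = Round(s_5, k_5) = 0x89FC5D
s_7 = Round(s_6, k_6) = 0xC5DC95

0xC5DC95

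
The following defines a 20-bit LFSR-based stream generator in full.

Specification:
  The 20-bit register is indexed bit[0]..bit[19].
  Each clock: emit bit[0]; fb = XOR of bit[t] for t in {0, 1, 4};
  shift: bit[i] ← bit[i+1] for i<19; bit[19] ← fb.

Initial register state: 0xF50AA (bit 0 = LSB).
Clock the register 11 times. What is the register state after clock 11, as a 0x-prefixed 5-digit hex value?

reg_0 = 0xF50AA
clock 1: out=0, reg = 0xFA855
clock 2: out=1, reg = 0x7D42A
clock 3: out=0, reg = 0xBEA15
clock 4: out=1, reg = 0x5F50A
clock 5: out=0, reg = 0xAFA85
clock 6: out=1, reg = 0xD7D42
clock 7: out=0, reg = 0xEBEA1
clock 8: out=1, reg = 0xF5F50
clock 9: out=0, reg = 0xFAFA8
clock 10: out=0, reg = 0x7D7D4
clock 11: out=0, reg = 0xBEBEA

0xBEBEA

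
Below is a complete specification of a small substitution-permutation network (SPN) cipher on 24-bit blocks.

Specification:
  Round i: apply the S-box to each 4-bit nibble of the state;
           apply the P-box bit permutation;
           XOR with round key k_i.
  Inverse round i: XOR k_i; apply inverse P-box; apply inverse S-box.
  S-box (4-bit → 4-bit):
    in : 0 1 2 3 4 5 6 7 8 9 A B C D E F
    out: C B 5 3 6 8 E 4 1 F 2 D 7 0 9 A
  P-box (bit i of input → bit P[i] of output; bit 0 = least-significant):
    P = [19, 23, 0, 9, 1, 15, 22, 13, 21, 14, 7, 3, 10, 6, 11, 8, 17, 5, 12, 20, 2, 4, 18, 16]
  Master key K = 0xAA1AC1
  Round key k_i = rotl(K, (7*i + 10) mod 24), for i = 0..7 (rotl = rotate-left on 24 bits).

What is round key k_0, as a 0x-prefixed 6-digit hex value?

K = 0xAA1AC1
k_0 = rotl(K, (7*0+10) mod 24) = rotl(K, 10) = 0x6B06A8

0x6B06A8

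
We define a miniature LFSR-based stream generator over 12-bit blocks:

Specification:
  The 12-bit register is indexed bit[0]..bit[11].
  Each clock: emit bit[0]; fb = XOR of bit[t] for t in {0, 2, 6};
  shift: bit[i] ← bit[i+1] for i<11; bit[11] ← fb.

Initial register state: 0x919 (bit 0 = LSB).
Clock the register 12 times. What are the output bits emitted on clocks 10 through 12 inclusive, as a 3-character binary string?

reg_0 = 0x919
clock 1: out=1, reg = 0xC8C
clock 2: out=0, reg = 0xE46
clock 3: out=0, reg = 0x723
clock 4: out=1, reg = 0xB91
clock 5: out=1, reg = 0xDC8
clock 6: out=0, reg = 0xEE4
clock 7: out=0, reg = 0x772
clock 8: out=0, reg = 0xBB9
clock 9: out=1, reg = 0xDDC
clock 10: out=0, reg = 0x6EE
clock 11: out=0, reg = 0x377
clock 12: out=1, reg = 0x9BB

001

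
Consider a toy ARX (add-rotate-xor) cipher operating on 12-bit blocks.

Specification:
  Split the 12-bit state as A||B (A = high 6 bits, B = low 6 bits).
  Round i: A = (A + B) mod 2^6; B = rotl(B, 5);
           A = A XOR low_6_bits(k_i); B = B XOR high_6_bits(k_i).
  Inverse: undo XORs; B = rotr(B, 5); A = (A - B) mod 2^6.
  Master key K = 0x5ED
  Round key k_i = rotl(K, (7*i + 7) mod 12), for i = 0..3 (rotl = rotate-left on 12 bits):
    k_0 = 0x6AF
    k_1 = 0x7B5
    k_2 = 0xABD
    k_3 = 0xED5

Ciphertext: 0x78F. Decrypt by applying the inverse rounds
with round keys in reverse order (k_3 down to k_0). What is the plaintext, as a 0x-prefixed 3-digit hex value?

0xF95

s_0 = ciphertext = 0x78F
s_1 = InvRound(s_0, k_3) = 0x8A9
s_2 = InvRound(s_1, k_2) = 0x646
s_3 = InvRound(s_2, k_1) = 0xF30
s_4 = InvRound(s_3, k_0) = 0xF95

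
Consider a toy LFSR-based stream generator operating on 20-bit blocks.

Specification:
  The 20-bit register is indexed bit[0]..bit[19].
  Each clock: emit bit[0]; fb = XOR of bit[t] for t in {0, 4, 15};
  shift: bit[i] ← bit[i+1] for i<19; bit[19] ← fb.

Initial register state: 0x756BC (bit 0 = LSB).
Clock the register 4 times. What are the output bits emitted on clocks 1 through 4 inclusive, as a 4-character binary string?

0011

reg_0 = 0x756BC
clock 1: out=0, reg = 0xBAB5E
clock 2: out=0, reg = 0x5D5AF
clock 3: out=1, reg = 0x2EAD7
clock 4: out=1, reg = 0x9756B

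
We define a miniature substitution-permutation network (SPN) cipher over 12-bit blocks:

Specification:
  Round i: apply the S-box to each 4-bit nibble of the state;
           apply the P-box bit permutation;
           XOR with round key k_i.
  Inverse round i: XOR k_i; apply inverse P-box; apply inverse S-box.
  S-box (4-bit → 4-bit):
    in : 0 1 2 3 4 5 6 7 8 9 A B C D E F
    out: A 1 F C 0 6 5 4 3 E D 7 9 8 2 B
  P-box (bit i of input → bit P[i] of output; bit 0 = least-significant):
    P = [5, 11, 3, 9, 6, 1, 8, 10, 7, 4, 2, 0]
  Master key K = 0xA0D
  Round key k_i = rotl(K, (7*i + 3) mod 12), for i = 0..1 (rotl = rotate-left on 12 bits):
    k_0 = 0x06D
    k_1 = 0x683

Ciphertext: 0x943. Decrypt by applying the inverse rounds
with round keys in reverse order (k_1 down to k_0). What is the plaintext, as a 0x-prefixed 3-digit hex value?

0xA67

s_0 = ciphertext = 0x943
s_1 = InvRound(s_0, k_1) = 0x1A0
s_2 = InvRound(s_1, k_0) = 0xA67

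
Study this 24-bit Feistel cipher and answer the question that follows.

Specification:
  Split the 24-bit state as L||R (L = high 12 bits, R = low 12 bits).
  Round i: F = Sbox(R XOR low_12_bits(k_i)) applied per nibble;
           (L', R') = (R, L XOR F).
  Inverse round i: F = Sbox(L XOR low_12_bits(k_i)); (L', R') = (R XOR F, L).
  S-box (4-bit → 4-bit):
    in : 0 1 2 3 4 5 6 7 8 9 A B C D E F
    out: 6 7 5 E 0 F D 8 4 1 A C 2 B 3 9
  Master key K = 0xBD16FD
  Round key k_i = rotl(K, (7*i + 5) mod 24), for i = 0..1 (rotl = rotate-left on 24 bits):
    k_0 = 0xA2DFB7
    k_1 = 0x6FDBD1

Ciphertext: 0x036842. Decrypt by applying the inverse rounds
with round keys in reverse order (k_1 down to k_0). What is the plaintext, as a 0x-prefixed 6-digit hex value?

s_0 = ciphertext = 0x036842
s_1 = InvRound(s_0, k_1) = 0x47A036
s_2 = InvRound(s_1, k_0) = 0xC1D47A

0xC1D47A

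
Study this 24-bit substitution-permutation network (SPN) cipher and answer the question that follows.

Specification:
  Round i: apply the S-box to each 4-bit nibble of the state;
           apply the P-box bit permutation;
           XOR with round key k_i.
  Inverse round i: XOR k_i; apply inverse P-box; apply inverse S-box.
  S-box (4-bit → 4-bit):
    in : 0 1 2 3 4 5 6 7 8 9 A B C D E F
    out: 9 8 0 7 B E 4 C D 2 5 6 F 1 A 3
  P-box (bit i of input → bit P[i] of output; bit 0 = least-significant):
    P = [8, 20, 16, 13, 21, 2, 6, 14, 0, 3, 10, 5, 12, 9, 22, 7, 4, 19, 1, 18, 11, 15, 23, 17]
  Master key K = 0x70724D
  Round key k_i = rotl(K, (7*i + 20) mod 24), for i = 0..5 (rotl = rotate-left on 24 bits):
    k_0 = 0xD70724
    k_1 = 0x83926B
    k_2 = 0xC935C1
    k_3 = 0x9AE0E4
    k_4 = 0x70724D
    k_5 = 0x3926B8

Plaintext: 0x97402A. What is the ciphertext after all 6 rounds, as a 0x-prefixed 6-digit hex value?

s_0 = plaintext = 0x97402A
s_1 = Round(s_0, k_0) = 0xD29487
s_2 = Round(s_1, k_1) = 0xA2F802
s_3 = Round(s_2, k_2) = 0x696BE0
s_4 = Round(s_3, k_3) = 0x5285E8
s_5 = Round(s_4, k_4) = 0xB387E1
s_6 = Round(s_5, k_5) = 0xF1D20E

0xF1D20E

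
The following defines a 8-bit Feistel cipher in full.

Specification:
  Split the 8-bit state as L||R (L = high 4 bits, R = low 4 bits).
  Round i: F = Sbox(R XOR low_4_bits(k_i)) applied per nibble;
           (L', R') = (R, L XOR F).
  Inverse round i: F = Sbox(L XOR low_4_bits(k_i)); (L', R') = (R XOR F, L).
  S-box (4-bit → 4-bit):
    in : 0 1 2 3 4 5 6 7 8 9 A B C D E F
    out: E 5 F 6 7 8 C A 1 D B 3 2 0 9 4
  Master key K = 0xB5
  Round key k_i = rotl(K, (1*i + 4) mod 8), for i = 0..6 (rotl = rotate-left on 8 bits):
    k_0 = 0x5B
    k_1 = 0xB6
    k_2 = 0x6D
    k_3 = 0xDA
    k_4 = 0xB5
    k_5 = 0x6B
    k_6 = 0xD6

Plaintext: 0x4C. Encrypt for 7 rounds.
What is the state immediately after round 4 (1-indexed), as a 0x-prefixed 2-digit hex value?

0x06

s_0 = plaintext = 0x4C
s_1 = Round(s_0, k_0) = 0xCE
s_2 = Round(s_1, k_1) = 0xED
s_3 = Round(s_2, k_2) = 0xD0
s_4 = Round(s_3, k_3) = 0x06
s_5 = Round(s_4, k_4) = 0x66
s_6 = Round(s_5, k_5) = 0x66
s_7 = Round(s_6, k_6) = 0x68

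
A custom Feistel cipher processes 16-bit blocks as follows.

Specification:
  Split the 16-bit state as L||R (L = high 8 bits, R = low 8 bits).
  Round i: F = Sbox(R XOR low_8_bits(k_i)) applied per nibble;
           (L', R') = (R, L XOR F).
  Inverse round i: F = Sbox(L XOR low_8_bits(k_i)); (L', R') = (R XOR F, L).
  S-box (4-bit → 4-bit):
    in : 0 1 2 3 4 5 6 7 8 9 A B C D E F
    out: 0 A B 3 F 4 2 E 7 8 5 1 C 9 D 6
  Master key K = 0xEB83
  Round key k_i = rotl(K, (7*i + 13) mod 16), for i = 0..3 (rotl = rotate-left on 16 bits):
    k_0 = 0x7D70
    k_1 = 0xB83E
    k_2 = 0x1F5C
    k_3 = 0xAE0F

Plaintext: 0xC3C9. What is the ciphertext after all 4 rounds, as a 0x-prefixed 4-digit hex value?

0x21A0

s_0 = plaintext = 0xC3C9
s_1 = Round(s_0, k_0) = 0xC9DB
s_2 = Round(s_1, k_1) = 0xDB1D
s_3 = Round(s_2, k_2) = 0x1D21
s_4 = Round(s_3, k_3) = 0x21A0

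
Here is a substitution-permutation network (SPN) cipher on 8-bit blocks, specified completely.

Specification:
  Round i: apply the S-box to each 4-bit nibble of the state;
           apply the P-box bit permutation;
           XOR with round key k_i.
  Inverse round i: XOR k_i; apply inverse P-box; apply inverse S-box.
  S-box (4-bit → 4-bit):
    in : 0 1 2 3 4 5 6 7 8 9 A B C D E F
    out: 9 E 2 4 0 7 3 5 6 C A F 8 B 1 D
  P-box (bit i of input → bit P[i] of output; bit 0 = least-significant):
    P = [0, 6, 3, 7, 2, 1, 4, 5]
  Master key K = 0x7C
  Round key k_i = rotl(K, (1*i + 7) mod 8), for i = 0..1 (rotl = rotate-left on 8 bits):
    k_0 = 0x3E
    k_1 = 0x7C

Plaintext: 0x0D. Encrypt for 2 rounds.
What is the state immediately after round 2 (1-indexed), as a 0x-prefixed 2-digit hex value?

0x93

s_0 = plaintext = 0x0D
s_1 = Round(s_0, k_0) = 0xDB
s_2 = Round(s_1, k_1) = 0x93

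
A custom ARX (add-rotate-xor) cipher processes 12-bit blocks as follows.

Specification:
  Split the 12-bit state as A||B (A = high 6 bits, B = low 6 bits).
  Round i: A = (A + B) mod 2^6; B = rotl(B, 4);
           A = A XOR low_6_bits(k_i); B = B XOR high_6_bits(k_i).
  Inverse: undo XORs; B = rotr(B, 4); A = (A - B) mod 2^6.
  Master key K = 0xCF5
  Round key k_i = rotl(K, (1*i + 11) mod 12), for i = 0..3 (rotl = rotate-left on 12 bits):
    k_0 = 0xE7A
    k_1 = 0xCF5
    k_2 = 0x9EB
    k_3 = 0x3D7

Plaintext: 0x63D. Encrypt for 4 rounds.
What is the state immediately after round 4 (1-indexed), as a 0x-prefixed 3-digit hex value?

0x15F

s_0 = plaintext = 0x63D
s_1 = Round(s_0, k_0) = 0xBE6
s_2 = Round(s_1, k_1) = 0x81A
s_3 = Round(s_2, k_2) = 0x441
s_4 = Round(s_3, k_3) = 0x15F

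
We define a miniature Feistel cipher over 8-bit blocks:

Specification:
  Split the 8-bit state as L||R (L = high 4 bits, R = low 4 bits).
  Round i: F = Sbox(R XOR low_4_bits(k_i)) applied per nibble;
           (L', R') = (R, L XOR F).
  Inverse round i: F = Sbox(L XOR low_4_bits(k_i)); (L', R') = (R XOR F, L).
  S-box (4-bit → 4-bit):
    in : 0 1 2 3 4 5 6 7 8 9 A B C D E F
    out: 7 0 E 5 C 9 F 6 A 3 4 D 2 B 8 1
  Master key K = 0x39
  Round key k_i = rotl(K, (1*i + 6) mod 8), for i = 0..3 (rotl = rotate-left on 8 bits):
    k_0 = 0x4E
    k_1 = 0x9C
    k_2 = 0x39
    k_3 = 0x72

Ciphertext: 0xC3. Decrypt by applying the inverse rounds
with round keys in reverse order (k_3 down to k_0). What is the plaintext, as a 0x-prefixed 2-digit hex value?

s_0 = ciphertext = 0xC3
s_1 = InvRound(s_0, k_3) = 0xBC
s_2 = InvRound(s_1, k_2) = 0x2B
s_3 = InvRound(s_2, k_1) = 0x32
s_4 = InvRound(s_3, k_0) = 0x93

0x93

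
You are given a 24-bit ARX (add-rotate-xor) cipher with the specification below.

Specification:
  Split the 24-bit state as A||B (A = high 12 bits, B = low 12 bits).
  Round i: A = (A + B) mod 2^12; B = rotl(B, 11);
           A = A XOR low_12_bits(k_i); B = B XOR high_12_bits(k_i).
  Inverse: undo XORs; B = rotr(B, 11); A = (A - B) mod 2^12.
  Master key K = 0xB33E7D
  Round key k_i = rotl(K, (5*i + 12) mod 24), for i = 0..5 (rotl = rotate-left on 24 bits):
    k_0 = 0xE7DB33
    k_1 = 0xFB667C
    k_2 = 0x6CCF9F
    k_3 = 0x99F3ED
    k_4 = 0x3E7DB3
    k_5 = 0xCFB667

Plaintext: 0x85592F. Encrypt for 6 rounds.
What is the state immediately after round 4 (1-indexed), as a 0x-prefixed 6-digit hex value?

s_0 = plaintext = 0x85592F
s_1 = Round(s_0, k_0) = 0xAB72EA
s_2 = Round(s_1, k_1) = 0xBDDEC3
s_3 = Round(s_2, k_2) = 0x53F9AD
s_4 = Round(s_3, k_3) = 0xD01549
s_5 = Round(s_4, k_4) = 0xFF9943
s_6 = Round(s_5, k_5) = 0xF5B05A

0xD01549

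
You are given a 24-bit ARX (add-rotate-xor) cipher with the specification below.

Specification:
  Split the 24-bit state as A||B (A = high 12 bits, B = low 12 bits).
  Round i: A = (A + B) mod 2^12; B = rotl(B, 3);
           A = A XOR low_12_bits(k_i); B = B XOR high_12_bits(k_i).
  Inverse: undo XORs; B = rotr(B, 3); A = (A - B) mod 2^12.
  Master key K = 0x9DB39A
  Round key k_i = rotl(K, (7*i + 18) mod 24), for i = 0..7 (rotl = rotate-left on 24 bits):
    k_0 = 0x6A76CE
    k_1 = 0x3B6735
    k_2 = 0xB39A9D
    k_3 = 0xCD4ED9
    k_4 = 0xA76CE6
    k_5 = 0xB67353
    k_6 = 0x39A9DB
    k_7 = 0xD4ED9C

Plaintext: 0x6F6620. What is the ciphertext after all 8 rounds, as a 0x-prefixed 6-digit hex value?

0xAF655F

s_0 = plaintext = 0x6F6620
s_1 = Round(s_0, k_0) = 0xBD87A4
s_2 = Round(s_1, k_1) = 0x449E95
s_3 = Round(s_2, k_2) = 0x843F96
s_4 = Round(s_3, k_3) = 0x900063
s_5 = Round(s_4, k_4) = 0x58596E
s_6 = Round(s_5, k_5) = 0xDA0013
s_7 = Round(s_6, k_6) = 0x468302
s_8 = Round(s_7, k_7) = 0xAF655F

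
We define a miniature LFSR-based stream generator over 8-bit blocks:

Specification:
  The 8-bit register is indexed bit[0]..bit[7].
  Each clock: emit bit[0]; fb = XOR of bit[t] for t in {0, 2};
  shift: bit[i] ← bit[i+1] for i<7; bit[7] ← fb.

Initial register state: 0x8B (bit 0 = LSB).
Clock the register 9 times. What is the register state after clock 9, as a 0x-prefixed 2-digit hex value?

reg_0 = 0x8B
clock 1: out=1, reg = 0xC5
clock 2: out=1, reg = 0x62
clock 3: out=0, reg = 0x31
clock 4: out=1, reg = 0x98
clock 5: out=0, reg = 0x4C
clock 6: out=0, reg = 0xA6
clock 7: out=0, reg = 0xD3
clock 8: out=1, reg = 0xE9
clock 9: out=1, reg = 0xF4

0xF4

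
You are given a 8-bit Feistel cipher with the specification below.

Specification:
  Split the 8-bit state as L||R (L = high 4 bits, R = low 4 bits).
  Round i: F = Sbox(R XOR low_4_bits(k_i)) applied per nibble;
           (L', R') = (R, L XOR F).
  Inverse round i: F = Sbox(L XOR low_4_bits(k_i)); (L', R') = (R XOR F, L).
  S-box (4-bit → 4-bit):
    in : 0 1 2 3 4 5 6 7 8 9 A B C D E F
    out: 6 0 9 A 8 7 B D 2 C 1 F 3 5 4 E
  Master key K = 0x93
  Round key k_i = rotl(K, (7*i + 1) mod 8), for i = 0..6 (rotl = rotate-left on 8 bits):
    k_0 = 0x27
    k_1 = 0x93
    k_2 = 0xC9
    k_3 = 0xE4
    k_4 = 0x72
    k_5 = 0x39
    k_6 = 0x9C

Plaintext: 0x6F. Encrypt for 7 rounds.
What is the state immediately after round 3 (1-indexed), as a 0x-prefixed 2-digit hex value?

0x2B

s_0 = plaintext = 0x6F
s_1 = Round(s_0, k_0) = 0xF4
s_2 = Round(s_1, k_1) = 0x42
s_3 = Round(s_2, k_2) = 0x2B
s_4 = Round(s_3, k_3) = 0xBC
s_5 = Round(s_4, k_4) = 0xCF
s_6 = Round(s_5, k_5) = 0xF7
s_7 = Round(s_6, k_6) = 0x70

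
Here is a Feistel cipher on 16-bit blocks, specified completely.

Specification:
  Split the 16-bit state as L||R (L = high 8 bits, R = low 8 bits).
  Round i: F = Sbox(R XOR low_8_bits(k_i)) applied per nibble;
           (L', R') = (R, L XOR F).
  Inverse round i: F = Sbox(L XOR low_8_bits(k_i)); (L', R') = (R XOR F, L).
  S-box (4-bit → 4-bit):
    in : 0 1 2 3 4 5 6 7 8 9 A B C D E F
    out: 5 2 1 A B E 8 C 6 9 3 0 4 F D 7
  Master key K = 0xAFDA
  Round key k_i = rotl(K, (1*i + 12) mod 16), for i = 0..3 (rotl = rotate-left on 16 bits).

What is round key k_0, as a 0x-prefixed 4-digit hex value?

0xAAFD

K = 0xAFDA
k_0 = rotl(K, (1*0+12) mod 16) = rotl(K, 12) = 0xAAFD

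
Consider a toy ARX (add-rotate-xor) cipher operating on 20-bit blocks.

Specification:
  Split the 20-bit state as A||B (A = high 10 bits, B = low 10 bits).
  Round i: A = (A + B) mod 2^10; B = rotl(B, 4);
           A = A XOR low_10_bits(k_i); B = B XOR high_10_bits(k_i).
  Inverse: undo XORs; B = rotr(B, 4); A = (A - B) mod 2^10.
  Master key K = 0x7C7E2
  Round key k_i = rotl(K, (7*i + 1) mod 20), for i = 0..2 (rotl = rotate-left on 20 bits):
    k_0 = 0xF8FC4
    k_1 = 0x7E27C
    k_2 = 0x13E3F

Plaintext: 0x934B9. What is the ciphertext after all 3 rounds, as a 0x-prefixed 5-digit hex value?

0x01ED4

s_0 = plaintext = 0x934B9
s_1 = Round(s_0, k_0) = 0x30871
s_2 = Round(s_1, k_1) = 0xD3EE9
s_3 = Round(s_2, k_2) = 0x01ED4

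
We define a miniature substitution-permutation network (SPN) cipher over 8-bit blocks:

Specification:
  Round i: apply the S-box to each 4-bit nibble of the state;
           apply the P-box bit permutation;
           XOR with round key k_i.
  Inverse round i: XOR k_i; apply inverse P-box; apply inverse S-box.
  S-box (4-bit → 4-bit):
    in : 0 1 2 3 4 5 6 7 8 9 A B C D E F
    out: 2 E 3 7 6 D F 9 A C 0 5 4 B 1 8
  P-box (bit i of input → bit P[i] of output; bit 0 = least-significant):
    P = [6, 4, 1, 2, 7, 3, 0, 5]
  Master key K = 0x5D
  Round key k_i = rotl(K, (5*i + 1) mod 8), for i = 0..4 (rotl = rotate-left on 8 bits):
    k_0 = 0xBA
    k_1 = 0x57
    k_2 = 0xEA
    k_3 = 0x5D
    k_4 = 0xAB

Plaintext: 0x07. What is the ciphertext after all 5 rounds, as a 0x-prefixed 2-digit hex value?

s_0 = plaintext = 0x07
s_1 = Round(s_0, k_0) = 0xF6
s_2 = Round(s_1, k_1) = 0x21
s_3 = Round(s_2, k_2) = 0x74
s_4 = Round(s_3, k_3) = 0xEF
s_5 = Round(s_4, k_4) = 0x2F

0x2F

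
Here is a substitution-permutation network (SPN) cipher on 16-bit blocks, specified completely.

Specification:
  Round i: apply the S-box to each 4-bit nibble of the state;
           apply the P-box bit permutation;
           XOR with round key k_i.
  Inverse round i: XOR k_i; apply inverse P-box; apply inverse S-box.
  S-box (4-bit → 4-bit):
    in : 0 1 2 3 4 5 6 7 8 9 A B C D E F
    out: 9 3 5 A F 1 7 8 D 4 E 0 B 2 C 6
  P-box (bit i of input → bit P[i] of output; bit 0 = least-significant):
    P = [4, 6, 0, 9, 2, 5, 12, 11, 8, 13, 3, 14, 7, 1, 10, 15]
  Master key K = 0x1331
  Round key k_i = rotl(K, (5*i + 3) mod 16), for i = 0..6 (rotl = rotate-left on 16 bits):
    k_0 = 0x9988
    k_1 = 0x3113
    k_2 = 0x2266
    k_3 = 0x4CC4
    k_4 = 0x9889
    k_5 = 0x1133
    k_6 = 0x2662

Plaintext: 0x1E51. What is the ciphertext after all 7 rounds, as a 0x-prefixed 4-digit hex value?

s_0 = plaintext = 0x1E51
s_1 = Round(s_0, k_0) = 0xD956
s_2 = Round(s_1, k_1) = 0x314C
s_3 = Round(s_2, k_2) = 0x9910
s_4 = Round(s_3, k_3) = 0x4AF8
s_5 = Round(s_4, k_4) = 0x6E32
s_6 = Round(s_5, k_5) = 0x5D88
s_7 = Round(s_6, k_6) = 0x1CF7

0x1CF7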